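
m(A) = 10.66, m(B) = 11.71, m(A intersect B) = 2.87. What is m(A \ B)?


m(A \ B) = m(A) - m(A n B)
= 10.66 - 2.87
= 7.79


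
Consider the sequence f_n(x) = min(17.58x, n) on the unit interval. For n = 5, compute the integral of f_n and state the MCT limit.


f(x) = 17.58x on [0,1]; f_n(x) = min(17.58x, n). At n = 5:
Step 1: f(x) reaches 5 at x = 5/17.58 = 0.284414
Step 2: integral(f_5) = integral(17.58x, 0, 0.284414) + integral(5, 0.284414, 1)
       = 17.58*0.284414^2/2 + 5*(1 - 0.284414)
       = 0.711035 + 3.577929
       = 4.288965
Step 3: As n -> infinity, f_n increases to f, so by MCT integral(f_n) -> integral(f) = 17.58/2 = 8.79.
Convergence: integral(f_5) = 4.288965 -> 8.79 as n -> infinity


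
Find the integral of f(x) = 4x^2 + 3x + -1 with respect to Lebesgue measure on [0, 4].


The Lebesgue integral of a Riemann-integrable function agrees with the Riemann integral.
Antiderivative F(x) = (4/3)x^3 + (3/2)x^2 + -1x
F(4) = (4/3)*4^3 + (3/2)*4^2 + -1*4
     = (4/3)*64 + (3/2)*16 + -1*4
     = 85.333333 + 24 + -4
     = 105.333333
F(0) = 0.0
Integral = F(4) - F(0) = 105.333333 - 0.0 = 105.333333


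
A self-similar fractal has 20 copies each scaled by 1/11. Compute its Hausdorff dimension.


For a self-similar set with N copies scaled by 1/r:
dim_H = log(N)/log(r) = log(20)/log(11)
= 2.995732/2.397895
= 1.249317


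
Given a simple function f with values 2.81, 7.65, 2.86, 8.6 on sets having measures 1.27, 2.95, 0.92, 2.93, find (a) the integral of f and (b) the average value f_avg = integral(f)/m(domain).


Step 1: Integral = sum(value_i * measure_i)
= 2.81*1.27 + 7.65*2.95 + 2.86*0.92 + 8.6*2.93
= 3.5687 + 22.5675 + 2.6312 + 25.198
= 53.9654
Step 2: Total measure of domain = 1.27 + 2.95 + 0.92 + 2.93 = 8.07
Step 3: Average value = 53.9654 / 8.07 = 6.687162


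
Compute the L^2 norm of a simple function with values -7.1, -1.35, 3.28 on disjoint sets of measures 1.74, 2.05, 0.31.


Step 1: Compute |f_i|^2 for each value:
  |-7.1|^2 = 50.41
  |-1.35|^2 = 1.8225
  |3.28|^2 = 10.7584
Step 2: Multiply by measures and sum:
  50.41 * 1.74 = 87.7134
  1.8225 * 2.05 = 3.736125
  10.7584 * 0.31 = 3.335104
Sum = 87.7134 + 3.736125 + 3.335104 = 94.784629
Step 3: Take the p-th root:
||f||_2 = (94.784629)^(1/2) = 9.73574


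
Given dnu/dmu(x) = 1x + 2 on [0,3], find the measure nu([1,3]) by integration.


nu(A) = integral_A (dnu/dmu) dmu = integral_1^3 (1x + 2) dx
Step 1: Antiderivative F(x) = (1/2)x^2 + 2x
Step 2: F(3) = (1/2)*3^2 + 2*3 = 4.5 + 6 = 10.5
Step 3: F(1) = (1/2)*1^2 + 2*1 = 0.5 + 2 = 2.5
Step 4: nu([1,3]) = F(3) - F(1) = 10.5 - 2.5 = 8


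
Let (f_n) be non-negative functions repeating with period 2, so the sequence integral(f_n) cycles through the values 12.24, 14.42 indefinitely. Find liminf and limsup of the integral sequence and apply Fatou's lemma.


The sequence (integral(f_n)) is periodic with period 2, repeating the values 12.24, 14.42 indefinitely.
Step 1: For a periodic sequence, every tail (a_m, a_(m+1), ...) contains all 2 period values infinitely often.
Step 2: Hence inf of every tail = min of the period values = min(12.24, 14.42) = 12.24.
        liminf_n integral(f_n) = sup over m of (inf of tail from m) = 12.24.
Step 3: Similarly sup of every tail = max of the period values = 14.42.
        limsup_n integral(f_n) = 14.42.
Step 4: Fatou's lemma: integral(liminf_n f_n) <= liminf_n integral(f_n) = 12.24.
        So the integral of the pointwise liminf is at most 12.24.


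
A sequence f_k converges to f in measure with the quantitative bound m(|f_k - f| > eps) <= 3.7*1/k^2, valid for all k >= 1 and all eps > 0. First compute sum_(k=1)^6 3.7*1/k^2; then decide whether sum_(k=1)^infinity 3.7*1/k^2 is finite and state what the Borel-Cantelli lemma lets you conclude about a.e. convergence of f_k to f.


Step 1: List the terms 3.7*1/k^2 for k = 1 to 6:
  k=1: 3.7
  k=2: 0.925
  k=3: 0.411111
  k=4: 0.23125
  k=5: 0.148
  k=6: 0.102778
Step 2: Partial sum = 3.7 + 0.925 + 0.411111 + 0.23125 + 0.148 + 0.102778
     = 5.518139
Step 3: The full series sum_(k>=1) 3.7*1/k^2 converges (p-series with p = 2 > 1; a constant multiple of a convergent series converges).
Step 4: Fix eps > 0. Since sum_k m(|f_k - f| > eps) < infinity, the Borel-Cantelli lemma gives
        m(limsup_k {|f_k - f| > eps}) = 0, i.e. for a.e. x, |f_k(x) - f(x)| <= eps for all large k.
        Applying this with eps = 1/j for j = 1, 2, ... and intersecting the countably many full-measure sets,
        for a.e. x we get limsup_k |f_k(x) - f(x)| <= 1/j for every j, hence f_k -> f almost everywhere.
Conclusion: series converges; Borel-Cantelli yields f_k -> f a.e.


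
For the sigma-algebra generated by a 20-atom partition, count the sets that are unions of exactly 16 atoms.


Each element of F is a union of some subset of the 20 atoms.
Elements that are unions of exactly 16 atoms correspond to 16-element subsets of the 20 atoms.
Count = C(20, 16) = 20! / (16! * 4!) = 4845.


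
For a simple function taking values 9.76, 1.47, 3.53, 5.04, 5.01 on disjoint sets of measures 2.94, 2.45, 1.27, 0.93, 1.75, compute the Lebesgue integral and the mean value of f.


Step 1: Integral = sum(value_i * measure_i)
= 9.76*2.94 + 1.47*2.45 + 3.53*1.27 + 5.04*0.93 + 5.01*1.75
= 28.6944 + 3.6015 + 4.4831 + 4.6872 + 8.7675
= 50.2337
Step 2: Total measure of domain = 2.94 + 2.45 + 1.27 + 0.93 + 1.75 = 9.34
Step 3: Average value = 50.2337 / 9.34 = 5.37834


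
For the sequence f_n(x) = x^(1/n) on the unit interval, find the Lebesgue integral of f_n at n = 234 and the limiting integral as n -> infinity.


At n = 234: f_234(x) = x^(1/234).
Step 1: integral(x^(1/234), 0, 1) = [x^(1/234+1) / (1/234+1)] from 0 to 1
     = 1 / (1/234 + 1) = 1 / ((234+1)/234) = 234/(234+1)
     = 234/235 = 0.995745
Step 2: As n -> infinity, f_n(x) = x^(1/n) -> 1 for x in (0,1], and f_n is increasing in n.
By MCT, lim_n integral(f_n) = integral(lim_n f_n) = integral(1, 0, 1) = 1.
Step 3: Verify convergence: 234/235 = 0.995745 -> 1


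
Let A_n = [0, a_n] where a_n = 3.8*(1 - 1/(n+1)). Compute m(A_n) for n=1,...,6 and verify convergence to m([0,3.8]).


By continuity of measure from below: if A_n increases to A, then m(A_n) -> m(A).
Here A = [0, 3.8], so m(A) = 3.8
Step 1: a_1 = 3.8*(1 - 1/2) = 1.9, m(A_1) = 1.9
Step 2: a_2 = 3.8*(1 - 1/3) = 2.5333, m(A_2) = 2.5333
Step 3: a_3 = 3.8*(1 - 1/4) = 2.85, m(A_3) = 2.85
Step 4: a_4 = 3.8*(1 - 1/5) = 3.04, m(A_4) = 3.04
Step 5: a_5 = 3.8*(1 - 1/6) = 3.1667, m(A_5) = 3.1667
Step 6: a_6 = 3.8*(1 - 1/7) = 3.2571, m(A_6) = 3.2571
Limit: m(A_n) -> m([0,3.8]) = 3.8


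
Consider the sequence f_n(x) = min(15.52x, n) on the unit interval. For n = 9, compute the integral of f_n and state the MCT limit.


f(x) = 15.52x on [0,1]; f_n(x) = min(15.52x, n). At n = 9:
Step 1: f(x) reaches 9 at x = 9/15.52 = 0.579897
Step 2: integral(f_9) = integral(15.52x, 0, 0.579897) + integral(9, 0.579897, 1)
       = 15.52*0.579897^2/2 + 9*(1 - 0.579897)
       = 2.609536 + 3.780928
       = 6.390464
Step 3: As n -> infinity, f_n increases to f, so by MCT integral(f_n) -> integral(f) = 15.52/2 = 7.76.
Convergence: integral(f_9) = 6.390464 -> 7.76 as n -> infinity


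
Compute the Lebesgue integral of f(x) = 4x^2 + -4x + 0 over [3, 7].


The Lebesgue integral of a Riemann-integrable function agrees with the Riemann integral.
Antiderivative F(x) = (4/3)x^3 + (-4/2)x^2 + 0x
F(7) = (4/3)*7^3 + (-4/2)*7^2 + 0*7
     = (4/3)*343 + (-4/2)*49 + 0*7
     = 457.333333 + -98 + 0
     = 359.333333
F(3) = 18
Integral = F(7) - F(3) = 359.333333 - 18 = 341.333333


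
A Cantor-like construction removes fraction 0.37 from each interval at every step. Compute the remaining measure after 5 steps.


Step 1: At each step, fraction remaining = 1 - 0.37 = 0.63
Step 2: After 5 steps, measure = (0.63)^5
Step 3: Computing the power step by step:
  After step 1: 0.63
  After step 2: 0.3969
  After step 3: 0.250047
  After step 4: 0.15753
  After step 5: 0.099244
Result = 0.099244


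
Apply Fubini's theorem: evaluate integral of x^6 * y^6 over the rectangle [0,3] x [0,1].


By Fubini's theorem, the double integral factors as a product of single integrals:
Step 1: integral_0^3 x^6 dx = [x^7/7] from 0 to 3
     = 3^7/7 = 312.428571
Step 2: integral_0^1 y^6 dy = [y^7/7] from 0 to 1
     = 1^7/7 = 0.142857
Step 3: Double integral = 312.428571 * 0.142857 = 44.632653


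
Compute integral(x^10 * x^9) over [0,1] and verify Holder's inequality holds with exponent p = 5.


Step 1: Exact integral of f*g = integral(x^19, 0, 1) = 1/20
     = 0.05
Step 2: Holder bound with p=5, q=1.25:
  ||f||_p = (integral x^50 dx)^(1/5) = (1/51)^(1/5) = 0.455497
  ||g||_q = (integral x^11.25 dx)^(1/1.25) = (1/12.25)^(1/1.25) = 0.134738
Step 3: Holder bound = ||f||_p * ||g||_q = 0.455497 * 0.134738 = 0.061373
Verification: 0.05 <= 0.061373 (Holder holds)


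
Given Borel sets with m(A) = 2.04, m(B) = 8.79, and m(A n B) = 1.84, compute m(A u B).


By inclusion-exclusion: m(A u B) = m(A) + m(B) - m(A n B)
= 2.04 + 8.79 - 1.84
= 8.99


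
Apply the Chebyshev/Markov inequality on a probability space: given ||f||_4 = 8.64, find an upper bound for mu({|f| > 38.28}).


Chebyshev/Markov inequality: mu(|f| > eps) <= (||f||_p / eps)^p
Step 1: ||f||_4 / eps = 8.64 / 38.28 = 0.225705
Step 2: Raise to power p = 4:
  (0.225705)^4 = 0.002595
Step 3: Therefore mu(|f| > 38.28) <= 0.002595


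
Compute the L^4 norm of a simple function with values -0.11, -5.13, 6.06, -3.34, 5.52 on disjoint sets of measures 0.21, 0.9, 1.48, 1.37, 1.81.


Step 1: Compute |f_i|^4 for each value:
  |-0.11|^4 = 1.464100e-04
  |-5.13|^4 = 692.579226
  |6.06|^4 = 1348.622797
  |-3.34|^4 = 124.447411
  |5.52|^4 = 928.445276
Step 2: Multiply by measures and sum:
  1.464100e-04 * 0.21 = 3.074610e-05
  692.579226 * 0.9 = 623.321303
  1348.622797 * 1.48 = 1995.96174
  124.447411 * 1.37 = 170.492954
  928.445276 * 1.81 = 1680.48595
Sum = 3.074610e-05 + 623.321303 + 1995.96174 + 170.492954 + 1680.48595 = 4470.261977
Step 3: Take the p-th root:
||f||_4 = (4470.261977)^(1/4) = 8.176798


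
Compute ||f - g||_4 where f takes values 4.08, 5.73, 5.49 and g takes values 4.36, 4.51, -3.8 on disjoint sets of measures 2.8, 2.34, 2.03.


Step 1: Compute differences f_i - g_i:
  4.08 - 4.36 = -0.28
  5.73 - 4.51 = 1.22
  5.49 - -3.8 = 9.29
Step 2: Compute |diff|^4 * measure for each set:
  |-0.28|^4 * 2.8 = 0.006147 * 2.8 = 0.01721
  |1.22|^4 * 2.34 = 2.215335 * 2.34 = 5.183883
  |9.29|^4 * 2.03 = 7448.397677 * 2.03 = 15120.247284
Step 3: Sum = 15125.448377
Step 4: ||f-g||_4 = (15125.448377)^(1/4) = 11.089886


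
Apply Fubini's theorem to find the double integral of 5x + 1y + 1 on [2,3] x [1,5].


By Fubini, integrate in x first, then y.
Step 1: Fix y, integrate over x in [2,3]:
  integral(5x + 1y + 1, x=2..3)
  = 5*(3^2 - 2^2)/2 + (1y + 1)*(3 - 2)
  = 12.5 + (1y + 1)*1
  = 12.5 + 1y + 1
  = 13.5 + 1y
Step 2: Integrate over y in [1,5]:
  integral(13.5 + 1y, y=1..5)
  = 13.5*4 + 1*(5^2 - 1^2)/2
  = 54 + 12
  = 66


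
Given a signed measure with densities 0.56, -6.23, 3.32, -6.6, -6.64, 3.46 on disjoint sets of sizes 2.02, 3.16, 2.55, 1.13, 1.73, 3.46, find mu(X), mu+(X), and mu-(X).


Step 1: Compute signed measure on each set:
  Set 1: 0.56 * 2.02 = 1.1312
  Set 2: -6.23 * 3.16 = -19.6868
  Set 3: 3.32 * 2.55 = 8.466
  Set 4: -6.6 * 1.13 = -7.458
  Set 5: -6.64 * 1.73 = -11.4872
  Set 6: 3.46 * 3.46 = 11.9716
Step 2: Total signed measure = (1.1312) + (-19.6868) + (8.466) + (-7.458) + (-11.4872) + (11.9716)
     = -17.0632
Step 3: Positive part mu+(X) = sum of positive contributions = 21.5688
Step 4: Negative part mu-(X) = |sum of negative contributions| = 38.632


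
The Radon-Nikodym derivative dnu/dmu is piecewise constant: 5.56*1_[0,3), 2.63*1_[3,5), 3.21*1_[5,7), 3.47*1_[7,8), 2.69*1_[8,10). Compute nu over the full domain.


Integrate each piece of the Radon-Nikodym derivative:
Step 1: integral_0^3 5.56 dx = 5.56*(3-0) = 5.56*3 = 16.68
Step 2: integral_3^5 2.63 dx = 2.63*(5-3) = 2.63*2 = 5.26
Step 3: integral_5^7 3.21 dx = 3.21*(7-5) = 3.21*2 = 6.42
Step 4: integral_7^8 3.47 dx = 3.47*(8-7) = 3.47*1 = 3.47
Step 5: integral_8^10 2.69 dx = 2.69*(10-8) = 2.69*2 = 5.38
Total: 16.68 + 5.26 + 6.42 + 3.47 + 5.38 = 37.21


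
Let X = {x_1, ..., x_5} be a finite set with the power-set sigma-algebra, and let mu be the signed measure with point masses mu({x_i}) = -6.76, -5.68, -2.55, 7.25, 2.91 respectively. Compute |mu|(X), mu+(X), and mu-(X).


Step 1: Every measurable set is a union of atoms (the cells / points), so a Hahn decomposition is
  obtained by grouping atoms by sign: P = union of atoms with mu > 0, N = union of the remaining atoms.
  Atoms in P (indices): 4, 5;  atoms in N (indices): 1, 2, 3
  Positive values: 7.25, 2.91
  Negative values: -6.76, -5.68, -2.55
Step 2: mu+(X) = mu(P) = sum of positive atom values = 10.16
Step 3: mu-(X) = -mu(N) = sum of |negative atom values| = 14.99
Step 4: |mu|(X) = mu+(X) + mu-(X) = 10.16 + 14.99 = 25.15


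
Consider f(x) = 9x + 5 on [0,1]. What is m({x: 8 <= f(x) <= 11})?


f^(-1)([8, 11]) = {x : 8 <= 9x + 5 <= 11}
Solving: (8 - 5)/9 <= x <= (11 - 5)/9
= [0.333333, 0.666667]
Intersecting with [0,1]: [0.333333, 0.666667]
Measure = 0.666667 - 0.333333 = 0.333333


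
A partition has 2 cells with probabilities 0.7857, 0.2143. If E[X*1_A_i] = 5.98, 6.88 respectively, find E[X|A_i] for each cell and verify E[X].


For each cell A_i: E[X|A_i] = E[X*1_A_i] / P(A_i)
Step 1: E[X|A_1] = 5.98 / 0.7857 = 7.611047
Step 2: E[X|A_2] = 6.88 / 0.2143 = 32.104526
Verification: E[X] = sum E[X*1_A_i] = 5.98 + 6.88 = 12.86


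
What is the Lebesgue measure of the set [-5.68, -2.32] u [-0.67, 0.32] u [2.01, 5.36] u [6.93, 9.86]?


For pairwise disjoint intervals, m(union) = sum of lengths.
= (-2.32 - -5.68) + (0.32 - -0.67) + (5.36 - 2.01) + (9.86 - 6.93)
= 3.36 + 0.99 + 3.35 + 2.93
= 10.63


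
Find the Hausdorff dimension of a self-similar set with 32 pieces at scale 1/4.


For a self-similar set with N copies scaled by 1/r:
dim_H = log(N)/log(r) = log(32)/log(4)
= 3.465736/1.386294
= 2.5


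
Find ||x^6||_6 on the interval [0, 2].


Step 1: ||f||_6 = (integral_0^2 |x^6|^6 dx)^(1/6)
     = (integral_0^2 x^36 dx)^(1/6)
Step 2: integral_0^2 x^36 dx = [x^37/(37)] from 0 to 2 = 2^37/37
     = 137438953472/37 = 3.714566e+09
Step 3: ||f||_6 = (3.714566e+09)^(1/6) = 39.35362


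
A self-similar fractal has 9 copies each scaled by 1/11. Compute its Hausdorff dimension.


For a self-similar set with N copies scaled by 1/r:
dim_H = log(N)/log(r) = log(9)/log(11)
= 2.197225/2.397895
= 0.916314


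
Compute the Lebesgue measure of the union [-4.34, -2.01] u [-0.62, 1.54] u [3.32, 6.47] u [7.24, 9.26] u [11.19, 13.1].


For pairwise disjoint intervals, m(union) = sum of lengths.
= (-2.01 - -4.34) + (1.54 - -0.62) + (6.47 - 3.32) + (9.26 - 7.24) + (13.1 - 11.19)
= 2.33 + 2.16 + 3.15 + 2.02 + 1.91
= 11.57


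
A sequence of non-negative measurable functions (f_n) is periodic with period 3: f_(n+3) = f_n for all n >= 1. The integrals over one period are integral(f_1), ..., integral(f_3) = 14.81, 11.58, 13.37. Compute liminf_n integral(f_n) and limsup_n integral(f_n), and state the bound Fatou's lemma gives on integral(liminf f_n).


The sequence (integral(f_n)) is periodic with period 3, repeating the values 14.81, 11.58, 13.37 indefinitely.
Step 1: For a periodic sequence, every tail (a_m, a_(m+1), ...) contains all 3 period values infinitely often.
Step 2: Hence inf of every tail = min of the period values = min(14.81, 11.58, 13.37) = 11.58.
        liminf_n integral(f_n) = sup over m of (inf of tail from m) = 11.58.
Step 3: Similarly sup of every tail = max of the period values = 14.81.
        limsup_n integral(f_n) = 14.81.
Step 4: Fatou's lemma: integral(liminf_n f_n) <= liminf_n integral(f_n) = 11.58.
        So the integral of the pointwise liminf is at most 11.58.


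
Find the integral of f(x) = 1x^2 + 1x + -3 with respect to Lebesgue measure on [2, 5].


The Lebesgue integral of a Riemann-integrable function agrees with the Riemann integral.
Antiderivative F(x) = (1/3)x^3 + (1/2)x^2 + -3x
F(5) = (1/3)*5^3 + (1/2)*5^2 + -3*5
     = (1/3)*125 + (1/2)*25 + -3*5
     = 41.666667 + 12.5 + -15
     = 39.166667
F(2) = -1.333333
Integral = F(5) - F(2) = 39.166667 - -1.333333 = 40.5


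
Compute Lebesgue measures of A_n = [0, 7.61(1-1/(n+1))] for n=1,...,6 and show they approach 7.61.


By continuity of measure from below: if A_n increases to A, then m(A_n) -> m(A).
Here A = [0, 7.61], so m(A) = 7.61
Step 1: a_1 = 7.61*(1 - 1/2) = 3.805, m(A_1) = 3.805
Step 2: a_2 = 7.61*(1 - 1/3) = 5.0733, m(A_2) = 5.0733
Step 3: a_3 = 7.61*(1 - 1/4) = 5.7075, m(A_3) = 5.7075
Step 4: a_4 = 7.61*(1 - 1/5) = 6.088, m(A_4) = 6.088
Step 5: a_5 = 7.61*(1 - 1/6) = 6.3417, m(A_5) = 6.3417
Step 6: a_6 = 7.61*(1 - 1/7) = 6.5229, m(A_6) = 6.5229
Limit: m(A_n) -> m([0,7.61]) = 7.61


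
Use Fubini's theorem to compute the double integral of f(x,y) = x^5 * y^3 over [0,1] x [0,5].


By Fubini's theorem, the double integral factors as a product of single integrals:
Step 1: integral_0^1 x^5 dx = [x^6/6] from 0 to 1
     = 1^6/6 = 0.166667
Step 2: integral_0^5 y^3 dy = [y^4/4] from 0 to 5
     = 5^4/4 = 156.25
Step 3: Double integral = 0.166667 * 156.25 = 26.041667


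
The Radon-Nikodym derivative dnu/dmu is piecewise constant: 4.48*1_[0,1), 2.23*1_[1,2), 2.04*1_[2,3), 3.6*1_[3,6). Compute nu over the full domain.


Integrate each piece of the Radon-Nikodym derivative:
Step 1: integral_0^1 4.48 dx = 4.48*(1-0) = 4.48*1 = 4.48
Step 2: integral_1^2 2.23 dx = 2.23*(2-1) = 2.23*1 = 2.23
Step 3: integral_2^3 2.04 dx = 2.04*(3-2) = 2.04*1 = 2.04
Step 4: integral_3^6 3.6 dx = 3.6*(6-3) = 3.6*3 = 10.8
Total: 4.48 + 2.23 + 2.04 + 10.8 = 19.55


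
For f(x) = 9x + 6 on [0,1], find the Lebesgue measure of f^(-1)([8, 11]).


f^(-1)([8, 11]) = {x : 8 <= 9x + 6 <= 11}
Solving: (8 - 6)/9 <= x <= (11 - 6)/9
= [0.222222, 0.555556]
Intersecting with [0,1]: [0.222222, 0.555556]
Measure = 0.555556 - 0.222222 = 0.333333


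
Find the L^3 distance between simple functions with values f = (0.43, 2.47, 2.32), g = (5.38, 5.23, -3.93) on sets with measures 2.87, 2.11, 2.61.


Step 1: Compute differences f_i - g_i:
  0.43 - 5.38 = -4.95
  2.47 - 5.23 = -2.76
  2.32 - -3.93 = 6.25
Step 2: Compute |diff|^3 * measure for each set:
  |-4.95|^3 * 2.87 = 121.287375 * 2.87 = 348.094766
  |-2.76|^3 * 2.11 = 21.024576 * 2.11 = 44.361855
  |6.25|^3 * 2.61 = 244.140625 * 2.61 = 637.207031
Step 3: Sum = 1029.663653
Step 4: ||f-g||_3 = (1029.663653)^(1/3) = 10.097917


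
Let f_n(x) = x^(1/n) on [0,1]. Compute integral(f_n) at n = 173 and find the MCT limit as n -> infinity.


At n = 173: f_173(x) = x^(1/173).
Step 1: integral(x^(1/173), 0, 1) = [x^(1/173+1) / (1/173+1)] from 0 to 1
     = 1 / (1/173 + 1) = 1 / ((173+1)/173) = 173/(173+1)
     = 173/174 = 0.994253
Step 2: As n -> infinity, f_n(x) = x^(1/n) -> 1 for x in (0,1], and f_n is increasing in n.
By MCT, lim_n integral(f_n) = integral(lim_n f_n) = integral(1, 0, 1) = 1.
Step 3: Verify convergence: 173/174 = 0.994253 -> 1


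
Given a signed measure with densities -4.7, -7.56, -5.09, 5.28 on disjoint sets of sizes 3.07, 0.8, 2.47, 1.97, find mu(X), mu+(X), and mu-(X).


Step 1: Compute signed measure on each set:
  Set 1: -4.7 * 3.07 = -14.429
  Set 2: -7.56 * 0.8 = -6.048
  Set 3: -5.09 * 2.47 = -12.5723
  Set 4: 5.28 * 1.97 = 10.4016
Step 2: Total signed measure = (-14.429) + (-6.048) + (-12.5723) + (10.4016)
     = -22.6477
Step 3: Positive part mu+(X) = sum of positive contributions = 10.4016
Step 4: Negative part mu-(X) = |sum of negative contributions| = 33.0493


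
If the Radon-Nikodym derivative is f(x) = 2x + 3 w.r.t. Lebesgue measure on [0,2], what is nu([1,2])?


nu(A) = integral_A (dnu/dmu) dmu = integral_1^2 (2x + 3) dx
Step 1: Antiderivative F(x) = (2/2)x^2 + 3x
Step 2: F(2) = (2/2)*2^2 + 3*2 = 4 + 6 = 10
Step 3: F(1) = (2/2)*1^2 + 3*1 = 1 + 3 = 4
Step 4: nu([1,2]) = F(2) - F(1) = 10 - 4 = 6


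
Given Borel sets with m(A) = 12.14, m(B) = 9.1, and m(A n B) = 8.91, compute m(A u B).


By inclusion-exclusion: m(A u B) = m(A) + m(B) - m(A n B)
= 12.14 + 9.1 - 8.91
= 12.33


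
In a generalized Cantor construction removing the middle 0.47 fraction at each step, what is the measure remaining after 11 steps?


Step 1: At each step, fraction remaining = 1 - 0.47 = 0.53
Step 2: After 11 steps, measure = (0.53)^11
Result = 9.269036e-04


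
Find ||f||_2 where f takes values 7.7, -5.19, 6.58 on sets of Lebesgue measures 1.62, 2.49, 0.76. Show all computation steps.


Step 1: Compute |f_i|^2 for each value:
  |7.7|^2 = 59.29
  |-5.19|^2 = 26.9361
  |6.58|^2 = 43.2964
Step 2: Multiply by measures and sum:
  59.29 * 1.62 = 96.0498
  26.9361 * 2.49 = 67.070889
  43.2964 * 0.76 = 32.905264
Sum = 96.0498 + 67.070889 + 32.905264 = 196.025953
Step 3: Take the p-th root:
||f||_2 = (196.025953)^(1/2) = 14.000927


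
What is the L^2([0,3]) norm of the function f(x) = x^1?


Step 1: ||f||_2 = (integral_0^3 |x^1|^2 dx)^(1/2)
     = (integral_0^3 x^2 dx)^(1/2)
Step 2: integral_0^3 x^2 dx = [x^3/(3)] from 0 to 3 = 3^3/3
     = 27/3 = 9
Step 3: ||f||_2 = (9)^(1/2) = 3


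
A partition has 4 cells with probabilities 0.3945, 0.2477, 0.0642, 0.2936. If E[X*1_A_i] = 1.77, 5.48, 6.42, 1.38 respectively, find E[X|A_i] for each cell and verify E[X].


For each cell A_i: E[X|A_i] = E[X*1_A_i] / P(A_i)
Step 1: E[X|A_1] = 1.77 / 0.3945 = 4.486692
Step 2: E[X|A_2] = 5.48 / 0.2477 = 22.123537
Step 3: E[X|A_3] = 6.42 / 0.0642 = 100
Step 4: E[X|A_4] = 1.38 / 0.2936 = 4.700272
Verification: E[X] = sum E[X*1_A_i] = 1.77 + 5.48 + 6.42 + 1.38 = 15.05


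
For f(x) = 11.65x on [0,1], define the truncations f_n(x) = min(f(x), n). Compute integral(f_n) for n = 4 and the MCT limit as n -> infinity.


f(x) = 11.65x on [0,1]; f_n(x) = min(11.65x, n). At n = 4:
Step 1: f(x) reaches 4 at x = 4/11.65 = 0.343348
Step 2: integral(f_4) = integral(11.65x, 0, 0.343348) + integral(4, 0.343348, 1)
       = 11.65*0.343348^2/2 + 4*(1 - 0.343348)
       = 0.686695 + 2.626609
       = 3.313305
Step 3: As n -> infinity, f_n increases to f, so by MCT integral(f_n) -> integral(f) = 11.65/2 = 5.825.
Convergence: integral(f_4) = 3.313305 -> 5.825 as n -> infinity


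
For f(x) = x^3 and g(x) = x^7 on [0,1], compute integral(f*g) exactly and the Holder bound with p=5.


Step 1: Exact integral of f*g = integral(x^10, 0, 1) = 1/11
     = 0.090909
Step 2: Holder bound with p=5, q=1.25:
  ||f||_p = (integral x^15 dx)^(1/5) = (1/16)^(1/5) = 0.574349
  ||g||_q = (integral x^8.75 dx)^(1/1.25) = (1/9.75)^(1/1.25) = 0.161732
Step 3: Holder bound = ||f||_p * ||g||_q = 0.574349 * 0.161732 = 0.092891
Verification: 0.090909 <= 0.092891 (Holder holds)


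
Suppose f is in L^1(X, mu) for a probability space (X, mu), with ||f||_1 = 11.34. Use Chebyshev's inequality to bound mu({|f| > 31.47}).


Chebyshev/Markov inequality: mu(|f| > eps) <= (||f||_p / eps)^p
Step 1: ||f||_1 / eps = 11.34 / 31.47 = 0.360343
Step 2: Raise to power p = 1:
  (0.360343)^1 = 0.360343
Step 3: Therefore mu(|f| > 31.47) <= 0.360343


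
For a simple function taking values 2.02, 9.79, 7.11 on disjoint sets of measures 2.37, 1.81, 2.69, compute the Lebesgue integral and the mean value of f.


Step 1: Integral = sum(value_i * measure_i)
= 2.02*2.37 + 9.79*1.81 + 7.11*2.69
= 4.7874 + 17.7199 + 19.1259
= 41.6332
Step 2: Total measure of domain = 2.37 + 1.81 + 2.69 = 6.87
Step 3: Average value = 41.6332 / 6.87 = 6.060146


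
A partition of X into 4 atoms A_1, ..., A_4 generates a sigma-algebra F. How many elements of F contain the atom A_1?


Each element of F is a union of some subset S of the 4 atoms.
The element contains A_1 iff A_1 is in S.
So we count subsets S of {A_1,...,A_4} with A_1 in S: choose freely among the other 3 atoms.
Count = 2^(4-1) = 2^3 = 8.


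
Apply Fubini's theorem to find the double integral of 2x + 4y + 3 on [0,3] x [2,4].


By Fubini, integrate in x first, then y.
Step 1: Fix y, integrate over x in [0,3]:
  integral(2x + 4y + 3, x=0..3)
  = 2*(3^2 - 0^2)/2 + (4y + 3)*(3 - 0)
  = 9 + (4y + 3)*3
  = 9 + 12y + 9
  = 18 + 12y
Step 2: Integrate over y in [2,4]:
  integral(18 + 12y, y=2..4)
  = 18*2 + 12*(4^2 - 2^2)/2
  = 36 + 72
  = 108


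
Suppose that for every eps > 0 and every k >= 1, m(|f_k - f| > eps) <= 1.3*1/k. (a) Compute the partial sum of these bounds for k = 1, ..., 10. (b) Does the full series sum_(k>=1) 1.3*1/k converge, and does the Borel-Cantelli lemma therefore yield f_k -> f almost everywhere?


Step 1: List the terms 1.3*1/k for k = 1 to 10:
  k=1: 1.3
  k=2: 0.65
  k=3: 0.433333
  k=4: 0.325
  k=5: 0.26
  k=6: 0.216667
  k=7: 0.185714
  k=8: 0.1625
  k=9: 0.144444
  k=10: 0.13
Step 2: Partial sum = 1.3 + 0.65 + 0.433333 + 0.325 + 0.26 + 0.216667 + 0.185714 + 0.1625 + 0.144444 + 0.13
     = 3.807659
Step 3: The full series sum_(k>=1) 1.3*1/k diverges (harmonic series, p = 1; a nonzero constant multiple of a divergent series diverges).
Step 4: The (first) Borel-Cantelli lemma requires a summable sequence of measures, so it does not apply here;
        from this bound alone no conclusion about a.e. convergence can be drawn (convergence in measure still
        gives an a.e.-convergent subsequence, but not a.e. convergence of the whole sequence).
Conclusion: series diverges; Borel-Cantelli is inconclusive about a.e. convergence of f_k.


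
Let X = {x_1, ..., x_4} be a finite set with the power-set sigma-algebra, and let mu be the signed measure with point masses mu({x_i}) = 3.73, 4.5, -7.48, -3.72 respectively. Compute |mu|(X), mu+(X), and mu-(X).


Step 1: Every measurable set is a union of atoms (the cells / points), so a Hahn decomposition is
  obtained by grouping atoms by sign: P = union of atoms with mu > 0, N = union of the remaining atoms.
  Atoms in P (indices): 1, 2;  atoms in N (indices): 3, 4
  Positive values: 3.73, 4.5
  Negative values: -7.48, -3.72
Step 2: mu+(X) = mu(P) = sum of positive atom values = 8.23
Step 3: mu-(X) = -mu(N) = sum of |negative atom values| = 11.2
Step 4: |mu|(X) = mu+(X) + mu-(X) = 8.23 + 11.2 = 19.43


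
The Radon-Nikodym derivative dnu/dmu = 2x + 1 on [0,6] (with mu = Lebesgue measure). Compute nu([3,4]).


nu(A) = integral_A (dnu/dmu) dmu = integral_3^4 (2x + 1) dx
Step 1: Antiderivative F(x) = (2/2)x^2 + 1x
Step 2: F(4) = (2/2)*4^2 + 1*4 = 16 + 4 = 20
Step 3: F(3) = (2/2)*3^2 + 1*3 = 9 + 3 = 12
Step 4: nu([3,4]) = F(4) - F(3) = 20 - 12 = 8


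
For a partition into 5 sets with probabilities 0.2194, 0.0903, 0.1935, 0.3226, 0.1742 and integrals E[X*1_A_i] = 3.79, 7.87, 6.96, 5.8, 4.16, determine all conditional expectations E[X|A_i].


For each cell A_i: E[X|A_i] = E[X*1_A_i] / P(A_i)
Step 1: E[X|A_1] = 3.79 / 0.2194 = 17.274385
Step 2: E[X|A_2] = 7.87 / 0.0903 = 87.153931
Step 3: E[X|A_3] = 6.96 / 0.1935 = 35.968992
Step 4: E[X|A_4] = 5.8 / 0.3226 = 17.978921
Step 5: E[X|A_5] = 4.16 / 0.1742 = 23.880597
Verification: E[X] = sum E[X*1_A_i] = 3.79 + 7.87 + 6.96 + 5.8 + 4.16 = 28.58


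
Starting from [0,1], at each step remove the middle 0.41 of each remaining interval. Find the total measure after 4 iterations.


Step 1: At each step, fraction remaining = 1 - 0.41 = 0.59
Step 2: After 4 steps, measure = (0.59)^4
Step 3: Computing the power step by step:
  After step 1: 0.59
  After step 2: 0.3481
  After step 3: 0.205379
  After step 4: 0.121174
Result = 0.121174


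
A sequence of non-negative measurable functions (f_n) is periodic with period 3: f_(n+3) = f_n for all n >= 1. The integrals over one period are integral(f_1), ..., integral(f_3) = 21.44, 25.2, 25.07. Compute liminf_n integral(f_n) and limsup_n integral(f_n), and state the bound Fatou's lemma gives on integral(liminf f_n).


The sequence (integral(f_n)) is periodic with period 3, repeating the values 21.44, 25.2, 25.07 indefinitely.
Step 1: For a periodic sequence, every tail (a_m, a_(m+1), ...) contains all 3 period values infinitely often.
Step 2: Hence inf of every tail = min of the period values = min(21.44, 25.2, 25.07) = 21.44.
        liminf_n integral(f_n) = sup over m of (inf of tail from m) = 21.44.
Step 3: Similarly sup of every tail = max of the period values = 25.2.
        limsup_n integral(f_n) = 25.2.
Step 4: Fatou's lemma: integral(liminf_n f_n) <= liminf_n integral(f_n) = 21.44.
        So the integral of the pointwise liminf is at most 21.44.


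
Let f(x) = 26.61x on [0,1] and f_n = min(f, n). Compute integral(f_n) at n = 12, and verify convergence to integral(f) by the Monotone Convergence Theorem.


f(x) = 26.61x on [0,1]; f_n(x) = min(26.61x, n). At n = 12:
Step 1: f(x) reaches 12 at x = 12/26.61 = 0.450958
Step 2: integral(f_12) = integral(26.61x, 0, 0.450958) + integral(12, 0.450958, 1)
       = 26.61*0.450958^2/2 + 12*(1 - 0.450958)
       = 2.70575 + 6.588501
       = 9.29425
Step 3: As n -> infinity, f_n increases to f, so by MCT integral(f_n) -> integral(f) = 26.61/2 = 13.305.
Convergence: integral(f_12) = 9.29425 -> 13.305 as n -> infinity


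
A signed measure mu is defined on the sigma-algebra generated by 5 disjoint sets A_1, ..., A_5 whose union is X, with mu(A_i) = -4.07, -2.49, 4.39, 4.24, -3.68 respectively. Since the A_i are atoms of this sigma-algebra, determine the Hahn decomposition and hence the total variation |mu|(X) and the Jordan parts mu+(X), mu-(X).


Step 1: Every measurable set is a union of atoms (the cells / points), so a Hahn decomposition is
  obtained by grouping atoms by sign: P = union of atoms with mu > 0, N = union of the remaining atoms.
  Atoms in P (indices): 3, 4;  atoms in N (indices): 1, 2, 5
  Positive values: 4.39, 4.24
  Negative values: -4.07, -2.49, -3.68
Step 2: mu+(X) = mu(P) = sum of positive atom values = 8.63
Step 3: mu-(X) = -mu(N) = sum of |negative atom values| = 10.24
Step 4: |mu|(X) = mu+(X) + mu-(X) = 8.63 + 10.24 = 18.87


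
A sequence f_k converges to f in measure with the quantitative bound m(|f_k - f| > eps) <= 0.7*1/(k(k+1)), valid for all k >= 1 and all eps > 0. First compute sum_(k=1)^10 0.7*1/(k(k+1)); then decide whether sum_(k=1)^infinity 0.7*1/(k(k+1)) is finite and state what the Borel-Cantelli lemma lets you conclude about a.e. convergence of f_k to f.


Step 1: List the terms 0.7*1/(k(k+1)) for k = 1 to 10:
  k=1: 0.35
  k=2: 0.116667
  k=3: 0.058333
  k=4: 0.035
  k=5: 0.023333
  k=6: 0.016667
  k=7: 0.0125
  k=8: 0.009722
  k=9: 0.007778
  k=10: 0.006364
Step 2: Partial sum = 0.35 + 0.116667 + 0.058333 + 0.035 + 0.023333 + 0.016667 + 0.0125 + 0.009722 + 0.007778 + 0.006364
     = 0.636364
Step 3: The full series sum_(k>=1) 0.7*1/(k(k+1)) converges (telescoping series sum 1/(k(k+1)) = 1; a constant multiple of a convergent series converges).
Step 4: Fix eps > 0. Since sum_k m(|f_k - f| > eps) < infinity, the Borel-Cantelli lemma gives
        m(limsup_k {|f_k - f| > eps}) = 0, i.e. for a.e. x, |f_k(x) - f(x)| <= eps for all large k.
        Applying this with eps = 1/j for j = 1, 2, ... and intersecting the countably many full-measure sets,
        for a.e. x we get limsup_k |f_k(x) - f(x)| <= 1/j for every j, hence f_k -> f almost everywhere.
Conclusion: series converges; Borel-Cantelli yields f_k -> f a.e.


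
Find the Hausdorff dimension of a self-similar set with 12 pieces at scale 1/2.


For a self-similar set with N copies scaled by 1/r:
dim_H = log(N)/log(r) = log(12)/log(2)
= 2.484907/0.693147
= 3.584963


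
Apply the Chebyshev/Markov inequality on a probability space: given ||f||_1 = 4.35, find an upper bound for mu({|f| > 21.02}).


Chebyshev/Markov inequality: mu(|f| > eps) <= (||f||_p / eps)^p
Step 1: ||f||_1 / eps = 4.35 / 21.02 = 0.206946
Step 2: Raise to power p = 1:
  (0.206946)^1 = 0.206946
Step 3: Therefore mu(|f| > 21.02) <= 0.206946


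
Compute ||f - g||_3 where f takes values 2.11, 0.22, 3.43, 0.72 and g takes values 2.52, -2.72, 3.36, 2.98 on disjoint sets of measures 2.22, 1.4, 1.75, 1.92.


Step 1: Compute differences f_i - g_i:
  2.11 - 2.52 = -0.41
  0.22 - -2.72 = 2.94
  3.43 - 3.36 = 0.07
  0.72 - 2.98 = -2.26
Step 2: Compute |diff|^3 * measure for each set:
  |-0.41|^3 * 2.22 = 0.068921 * 2.22 = 0.153005
  |2.94|^3 * 1.4 = 25.412184 * 1.4 = 35.577058
  |0.07|^3 * 1.75 = 3.430000e-04 * 1.75 = 6.002500e-04
  |-2.26|^3 * 1.92 = 11.543176 * 1.92 = 22.162898
Step 3: Sum = 57.89356
Step 4: ||f-g||_3 = (57.89356)^(1/3) = 3.868507


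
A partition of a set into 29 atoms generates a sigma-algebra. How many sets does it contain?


Each element of the sigma-algebra is a union of some subset of the 29 atoms.
The number of such subsets is 2^29 = 536870912.


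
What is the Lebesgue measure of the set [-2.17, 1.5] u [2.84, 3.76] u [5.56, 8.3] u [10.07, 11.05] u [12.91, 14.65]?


For pairwise disjoint intervals, m(union) = sum of lengths.
= (1.5 - -2.17) + (3.76 - 2.84) + (8.3 - 5.56) + (11.05 - 10.07) + (14.65 - 12.91)
= 3.67 + 0.92 + 2.74 + 0.98 + 1.74
= 10.05


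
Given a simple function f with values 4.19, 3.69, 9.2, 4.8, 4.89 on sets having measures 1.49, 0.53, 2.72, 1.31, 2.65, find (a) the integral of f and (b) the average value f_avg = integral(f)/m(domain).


Step 1: Integral = sum(value_i * measure_i)
= 4.19*1.49 + 3.69*0.53 + 9.2*2.72 + 4.8*1.31 + 4.89*2.65
= 6.2431 + 1.9557 + 25.024 + 6.288 + 12.9585
= 52.4693
Step 2: Total measure of domain = 1.49 + 0.53 + 2.72 + 1.31 + 2.65 = 8.7
Step 3: Average value = 52.4693 / 8.7 = 6.030954


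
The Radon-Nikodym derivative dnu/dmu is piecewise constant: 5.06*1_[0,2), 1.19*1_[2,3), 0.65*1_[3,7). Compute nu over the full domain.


Integrate each piece of the Radon-Nikodym derivative:
Step 1: integral_0^2 5.06 dx = 5.06*(2-0) = 5.06*2 = 10.12
Step 2: integral_2^3 1.19 dx = 1.19*(3-2) = 1.19*1 = 1.19
Step 3: integral_3^7 0.65 dx = 0.65*(7-3) = 0.65*4 = 2.6
Total: 10.12 + 1.19 + 2.6 = 13.91


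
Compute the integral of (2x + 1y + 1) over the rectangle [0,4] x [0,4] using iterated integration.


By Fubini, integrate in x first, then y.
Step 1: Fix y, integrate over x in [0,4]:
  integral(2x + 1y + 1, x=0..4)
  = 2*(4^2 - 0^2)/2 + (1y + 1)*(4 - 0)
  = 16 + (1y + 1)*4
  = 16 + 4y + 4
  = 20 + 4y
Step 2: Integrate over y in [0,4]:
  integral(20 + 4y, y=0..4)
  = 20*4 + 4*(4^2 - 0^2)/2
  = 80 + 32
  = 112


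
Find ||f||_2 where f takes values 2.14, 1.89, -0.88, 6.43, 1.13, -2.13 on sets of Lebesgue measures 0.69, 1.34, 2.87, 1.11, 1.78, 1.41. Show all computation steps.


Step 1: Compute |f_i|^2 for each value:
  |2.14|^2 = 4.5796
  |1.89|^2 = 3.5721
  |-0.88|^2 = 0.7744
  |6.43|^2 = 41.3449
  |1.13|^2 = 1.2769
  |-2.13|^2 = 4.5369
Step 2: Multiply by measures and sum:
  4.5796 * 0.69 = 3.159924
  3.5721 * 1.34 = 4.786614
  0.7744 * 2.87 = 2.222528
  41.3449 * 1.11 = 45.892839
  1.2769 * 1.78 = 2.272882
  4.5369 * 1.41 = 6.397029
Sum = 3.159924 + 4.786614 + 2.222528 + 45.892839 + 2.272882 + 6.397029 = 64.731816
Step 3: Take the p-th root:
||f||_2 = (64.731816)^(1/2) = 8.045608


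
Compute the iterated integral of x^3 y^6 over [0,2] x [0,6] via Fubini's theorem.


By Fubini's theorem, the double integral factors as a product of single integrals:
Step 1: integral_0^2 x^3 dx = [x^4/4] from 0 to 2
     = 2^4/4 = 4
Step 2: integral_0^6 y^6 dy = [y^7/7] from 0 to 6
     = 6^7/7 = 39990.857143
Step 3: Double integral = 4 * 39990.857143 = 159963.428571


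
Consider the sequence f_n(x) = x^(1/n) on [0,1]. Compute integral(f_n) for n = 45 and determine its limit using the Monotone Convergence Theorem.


At n = 45: f_45(x) = x^(1/45).
Step 1: integral(x^(1/45), 0, 1) = [x^(1/45+1) / (1/45+1)] from 0 to 1
     = 1 / (1/45 + 1) = 1 / ((45+1)/45) = 45/(45+1)
     = 45/46 = 0.978261
Step 2: As n -> infinity, f_n(x) = x^(1/n) -> 1 for x in (0,1], and f_n is increasing in n.
By MCT, lim_n integral(f_n) = integral(lim_n f_n) = integral(1, 0, 1) = 1.
Step 3: Verify convergence: 45/46 = 0.978261 -> 1


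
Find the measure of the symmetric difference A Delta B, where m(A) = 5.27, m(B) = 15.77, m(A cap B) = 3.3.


m(A Delta B) = m(A) + m(B) - 2*m(A n B)
= 5.27 + 15.77 - 2*3.3
= 5.27 + 15.77 - 6.6
= 14.44


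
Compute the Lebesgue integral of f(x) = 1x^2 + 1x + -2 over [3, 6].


The Lebesgue integral of a Riemann-integrable function agrees with the Riemann integral.
Antiderivative F(x) = (1/3)x^3 + (1/2)x^2 + -2x
F(6) = (1/3)*6^3 + (1/2)*6^2 + -2*6
     = (1/3)*216 + (1/2)*36 + -2*6
     = 72 + 18 + -12
     = 78
F(3) = 7.5
Integral = F(6) - F(3) = 78 - 7.5 = 70.5


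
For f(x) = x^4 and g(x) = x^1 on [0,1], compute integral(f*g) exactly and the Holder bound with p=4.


Step 1: Exact integral of f*g = integral(x^5, 0, 1) = 1/6
     = 0.166667
Step 2: Holder bound with p=4, q=1.333333:
  ||f||_p = (integral x^16 dx)^(1/4) = (1/17)^(1/4) = 0.492479
  ||g||_q = (integral x^1.333333 dx)^(1/1.333333) = (1/2.333333)^(1/1.333333) = 0.529685
Step 3: Holder bound = ||f||_p * ||g||_q = 0.492479 * 0.529685 = 0.260859
Verification: 0.166667 <= 0.260859 (Holder holds)


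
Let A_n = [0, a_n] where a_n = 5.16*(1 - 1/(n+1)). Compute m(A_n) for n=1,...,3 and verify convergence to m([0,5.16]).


By continuity of measure from below: if A_n increases to A, then m(A_n) -> m(A).
Here A = [0, 5.16], so m(A) = 5.16
Step 1: a_1 = 5.16*(1 - 1/2) = 2.58, m(A_1) = 2.58
Step 2: a_2 = 5.16*(1 - 1/3) = 3.44, m(A_2) = 3.44
Step 3: a_3 = 5.16*(1 - 1/4) = 3.87, m(A_3) = 3.87
Limit: m(A_n) -> m([0,5.16]) = 5.16


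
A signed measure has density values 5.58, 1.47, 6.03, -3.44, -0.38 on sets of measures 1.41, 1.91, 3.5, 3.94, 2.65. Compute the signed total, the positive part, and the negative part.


Step 1: Compute signed measure on each set:
  Set 1: 5.58 * 1.41 = 7.8678
  Set 2: 1.47 * 1.91 = 2.8077
  Set 3: 6.03 * 3.5 = 21.105
  Set 4: -3.44 * 3.94 = -13.5536
  Set 5: -0.38 * 2.65 = -1.007
Step 2: Total signed measure = (7.8678) + (2.8077) + (21.105) + (-13.5536) + (-1.007)
     = 17.2199
Step 3: Positive part mu+(X) = sum of positive contributions = 31.7805
Step 4: Negative part mu-(X) = |sum of negative contributions| = 14.5606


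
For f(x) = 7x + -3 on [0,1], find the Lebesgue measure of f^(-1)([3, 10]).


f^(-1)([3, 10]) = {x : 3 <= 7x + -3 <= 10}
Solving: (3 - -3)/7 <= x <= (10 - -3)/7
= [0.857143, 1.857143]
Intersecting with [0,1]: [0.857143, 1]
Measure = 1 - 0.857143 = 0.142857


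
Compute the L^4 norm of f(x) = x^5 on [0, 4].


Step 1: ||f||_4 = (integral_0^4 |x^5|^4 dx)^(1/4)
     = (integral_0^4 x^20 dx)^(1/4)
Step 2: integral_0^4 x^20 dx = [x^21/(21)] from 0 to 4 = 4^21/21
     = 4398046511104/21 = 2.094308e+11
Step 3: ||f||_4 = (2.094308e+11)^(1/4) = 676.488052


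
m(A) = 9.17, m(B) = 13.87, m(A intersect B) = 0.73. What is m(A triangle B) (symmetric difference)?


m(A Delta B) = m(A) + m(B) - 2*m(A n B)
= 9.17 + 13.87 - 2*0.73
= 9.17 + 13.87 - 1.46
= 21.58


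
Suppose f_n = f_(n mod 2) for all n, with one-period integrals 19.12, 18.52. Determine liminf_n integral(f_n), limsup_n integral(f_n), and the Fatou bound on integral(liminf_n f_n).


The sequence (integral(f_n)) is periodic with period 2, repeating the values 19.12, 18.52 indefinitely.
Step 1: For a periodic sequence, every tail (a_m, a_(m+1), ...) contains all 2 period values infinitely often.
Step 2: Hence inf of every tail = min of the period values = min(19.12, 18.52) = 18.52.
        liminf_n integral(f_n) = sup over m of (inf of tail from m) = 18.52.
Step 3: Similarly sup of every tail = max of the period values = 19.12.
        limsup_n integral(f_n) = 19.12.
Step 4: Fatou's lemma: integral(liminf_n f_n) <= liminf_n integral(f_n) = 18.52.
        So the integral of the pointwise liminf is at most 18.52.


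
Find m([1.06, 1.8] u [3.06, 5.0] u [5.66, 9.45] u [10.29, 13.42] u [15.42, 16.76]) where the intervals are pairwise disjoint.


For pairwise disjoint intervals, m(union) = sum of lengths.
= (1.8 - 1.06) + (5.0 - 3.06) + (9.45 - 5.66) + (13.42 - 10.29) + (16.76 - 15.42)
= 0.74 + 1.94 + 3.79 + 3.13 + 1.34
= 10.94


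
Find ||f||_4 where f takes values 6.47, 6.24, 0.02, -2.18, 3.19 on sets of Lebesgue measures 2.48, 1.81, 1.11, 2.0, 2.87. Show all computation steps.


Step 1: Compute |f_i|^4 for each value:
  |6.47|^4 = 1752.334949
  |6.24|^4 = 1516.136694
  |0.02|^4 = 1.600000e-07
  |-2.18|^4 = 22.585306
  |3.19|^4 = 103.553011
Step 2: Multiply by measures and sum:
  1752.334949 * 2.48 = 4345.790673
  1516.136694 * 1.81 = 2744.207416
  1.600000e-07 * 1.11 = 1.776000e-07
  22.585306 * 2.0 = 45.170612
  103.553011 * 2.87 = 297.197142
Sum = 4345.790673 + 2744.207416 + 1.776000e-07 + 45.170612 + 297.197142 = 7432.365843
Step 3: Take the p-th root:
||f||_4 = (7432.365843)^(1/4) = 9.284997
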